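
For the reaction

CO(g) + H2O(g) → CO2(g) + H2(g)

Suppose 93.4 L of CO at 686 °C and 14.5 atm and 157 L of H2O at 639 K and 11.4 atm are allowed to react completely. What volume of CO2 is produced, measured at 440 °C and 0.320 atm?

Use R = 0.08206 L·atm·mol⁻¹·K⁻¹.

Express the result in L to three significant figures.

n(CO) = PV/RT = (14.5 × 93.4) / (0.08206 × 959.15) = 17.21 mol
n(H2O) = PV/RT = (11.4 × 157) / (0.08206 × 639) = 34.13 mol
For 17.21 mol CO, stoichiometry requires (1/1) × 17.21 = 17.21 mol H2O; 34.13 mol is available, so CO is limiting.
n(CO2) = (1/1) × 17.21 = 17.21 mol
V(CO2) = nRT/P = 17.21 × 0.08206 × 713.15 / 0.320 = 3147 L

3150 L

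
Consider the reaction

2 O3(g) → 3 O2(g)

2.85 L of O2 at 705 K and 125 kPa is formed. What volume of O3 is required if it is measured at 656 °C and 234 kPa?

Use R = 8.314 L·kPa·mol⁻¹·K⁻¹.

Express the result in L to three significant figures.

n(O2) = PV/RT = (125 × 2.85) / (8.314 × 705) = 0.06078 mol
n(O3) = (2/3) × 0.06078 = 0.04052 mol
V = nRT/P = 0.04052 × 8.314 × 929.15 / 234 = 1.338 L

1.34 L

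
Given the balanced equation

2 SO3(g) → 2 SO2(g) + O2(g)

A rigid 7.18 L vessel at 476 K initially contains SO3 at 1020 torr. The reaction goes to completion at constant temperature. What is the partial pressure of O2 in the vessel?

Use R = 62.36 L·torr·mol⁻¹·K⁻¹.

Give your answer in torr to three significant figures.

510 torr

n(SO3)₀ = PV/RT = (1020 × 7.18) / (62.36 × 476) = 0.2467 mol
n(O2) = (1/2) × 0.2467 = 0.1234 mol
P(O2) = nRT/V = 0.1234 × 62.36 × 476 / 7.18 = 510.2 torr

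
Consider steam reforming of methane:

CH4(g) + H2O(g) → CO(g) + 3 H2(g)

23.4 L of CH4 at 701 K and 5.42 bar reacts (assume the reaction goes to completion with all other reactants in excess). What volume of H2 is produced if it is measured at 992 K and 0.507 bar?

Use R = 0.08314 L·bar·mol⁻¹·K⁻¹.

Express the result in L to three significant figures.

1060 L

n(CH4) = PV/RT = (5.42 × 23.4) / (0.08314 × 701) = 2.176 mol
n(H2) = (3/1) × 2.176 = 6.528 mol
V = nRT/P = 6.528 × 0.08314 × 992 / 0.507 = 1062 L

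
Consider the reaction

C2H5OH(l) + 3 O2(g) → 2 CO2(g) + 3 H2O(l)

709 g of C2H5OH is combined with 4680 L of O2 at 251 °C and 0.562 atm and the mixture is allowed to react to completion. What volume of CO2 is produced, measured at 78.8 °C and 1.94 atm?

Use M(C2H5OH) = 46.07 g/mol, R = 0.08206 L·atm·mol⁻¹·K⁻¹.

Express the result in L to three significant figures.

458 L

n(C2H5OH) = 709 / 46.07 = 15.39 mol
n(O2) = PV/RT = (0.562 × 4680) / (0.08206 × 524.15) = 61.15 mol
For 15.39 mol C2H5OH, stoichiometry requires (3/1) × 15.39 = 46.17 mol O2; 61.15 mol is available, so C2H5OH is limiting.
n(CO2) = (2/1) × 15.39 = 30.78 mol
V(CO2) = nRT/P = 30.78 × 0.08206 × 351.95 / 1.94 = 458.2 L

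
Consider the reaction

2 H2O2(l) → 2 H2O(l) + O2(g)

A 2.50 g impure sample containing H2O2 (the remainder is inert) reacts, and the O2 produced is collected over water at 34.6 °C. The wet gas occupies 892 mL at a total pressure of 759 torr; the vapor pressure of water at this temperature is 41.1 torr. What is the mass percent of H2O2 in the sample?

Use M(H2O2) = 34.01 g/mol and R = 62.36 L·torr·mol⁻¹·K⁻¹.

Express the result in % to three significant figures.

P(O2) = 759 − 41.1 = 717.9 torr
n(O2) = PV/RT = (717.9 × 0.8920) / (62.36 × 307.75) = 0.03337 mol
n(H2O2) = (2/1) × 0.03337 = 0.06674 mol
m(H2O2) = 0.06674 × 34.01 = 2.270 g
%H2O2 = 2.270 / 2.50 × 100 = 90.80%

90.8 %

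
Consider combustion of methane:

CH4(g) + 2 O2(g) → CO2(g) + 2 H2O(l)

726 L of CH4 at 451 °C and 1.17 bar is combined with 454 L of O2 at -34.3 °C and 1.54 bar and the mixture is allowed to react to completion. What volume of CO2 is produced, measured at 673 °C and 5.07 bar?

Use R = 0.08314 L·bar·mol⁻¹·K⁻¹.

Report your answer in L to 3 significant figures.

219 L

n(CH4) = PV/RT = (1.17 × 726) / (0.08314 × 724.15) = 14.11 mol
n(O2) = PV/RT = (1.54 × 454) / (0.08314 × 238.85) = 35.21 mol
For 14.11 mol CH4, stoichiometry requires (2/1) × 14.11 = 28.22 mol O2; 35.21 mol is available, so CH4 is limiting.
n(CO2) = (1/1) × 14.11 = 14.11 mol
V(CO2) = nRT/P = 14.11 × 0.08314 × 946.15 / 5.07 = 218.9 L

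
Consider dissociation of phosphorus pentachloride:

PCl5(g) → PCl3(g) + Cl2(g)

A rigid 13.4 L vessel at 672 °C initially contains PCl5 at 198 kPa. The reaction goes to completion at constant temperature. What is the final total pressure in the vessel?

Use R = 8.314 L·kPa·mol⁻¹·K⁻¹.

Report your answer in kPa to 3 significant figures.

At constant T and V, P ∝ n(gas): 1 mol gas → 2 mol gas.
P_final = (2/1) × 198 = 396.0 kPa

396 kPa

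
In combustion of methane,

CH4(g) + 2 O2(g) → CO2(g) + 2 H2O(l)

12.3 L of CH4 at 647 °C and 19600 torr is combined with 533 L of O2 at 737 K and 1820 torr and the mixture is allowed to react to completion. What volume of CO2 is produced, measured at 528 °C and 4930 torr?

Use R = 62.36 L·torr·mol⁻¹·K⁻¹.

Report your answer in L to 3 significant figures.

42.6 L

n(CH4) = PV/RT = (19600 × 12.3) / (62.36 × 920.15) = 4.201 mol
n(O2) = PV/RT = (1820 × 533) / (62.36 × 737) = 21.11 mol
For 4.201 mol CH4, stoichiometry requires (2/1) × 4.201 = 8.402 mol O2; 21.11 mol is available, so CH4 is limiting.
n(CO2) = (1/1) × 4.201 = 4.201 mol
V(CO2) = nRT/P = 4.201 × 62.36 × 801.15 / 4930 = 42.57 L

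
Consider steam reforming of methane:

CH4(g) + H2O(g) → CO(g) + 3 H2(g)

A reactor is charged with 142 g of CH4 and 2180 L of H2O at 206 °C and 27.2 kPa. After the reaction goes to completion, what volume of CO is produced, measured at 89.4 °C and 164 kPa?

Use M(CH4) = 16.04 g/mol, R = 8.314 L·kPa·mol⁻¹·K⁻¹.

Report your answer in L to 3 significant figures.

163 L

n(CH4) = 142 / 16.04 = 8.853 mol
n(H2O) = PV/RT = (27.2 × 2180) / (8.314 × 479.15) = 14.88 mol
For 8.853 mol CH4, stoichiometry requires (1/1) × 8.853 = 8.853 mol H2O; 14.88 mol is available, so CH4 is limiting.
n(CO) = (1/1) × 8.853 = 8.853 mol
V(CO) = nRT/P = 8.853 × 8.314 × 362.55 / 164 = 162.7 L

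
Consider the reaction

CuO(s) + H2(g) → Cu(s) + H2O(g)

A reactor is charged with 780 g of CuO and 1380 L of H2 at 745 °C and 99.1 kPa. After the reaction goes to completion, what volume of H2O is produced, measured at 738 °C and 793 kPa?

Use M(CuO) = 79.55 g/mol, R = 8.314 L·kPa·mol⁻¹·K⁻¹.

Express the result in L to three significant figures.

n(CuO) = 780 / 79.55 = 9.805 mol
n(H2) = PV/RT = (99.1 × 1380) / (8.314 × 1018.15) = 16.16 mol
For 9.805 mol CuO, stoichiometry requires (1/1) × 9.805 = 9.805 mol H2; 16.16 mol is available, so CuO is limiting.
n(H2O) = (1/1) × 9.805 = 9.805 mol
V(H2O) = nRT/P = 9.805 × 8.314 × 1011.15 / 793 = 103.9 L

104 L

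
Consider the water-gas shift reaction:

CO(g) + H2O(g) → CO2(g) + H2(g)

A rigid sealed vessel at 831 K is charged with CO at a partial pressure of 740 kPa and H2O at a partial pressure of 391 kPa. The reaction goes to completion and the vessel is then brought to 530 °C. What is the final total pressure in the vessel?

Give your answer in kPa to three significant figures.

At constant V, partial pressures at 831 K are proportional to moles, so apply stoichiometry directly to pressures.
P(H2O) required for 740 kPa of CO = (1/1) × 740 = 740.0 kPa; available 391 kPa, so H2O is limiting.
P(CO) remaining = 740 − (1/1) × 391 = 349.0 kPa
P(gaseous products) = (1+1)/1 × 391 = 782.0 kPa
P_total at 831 K = 349.0 + 782.0 = 1131 kPa
Scaling to 530 °C: P = 1131 × 803.15/831 = 1093 kPa

1090 kPa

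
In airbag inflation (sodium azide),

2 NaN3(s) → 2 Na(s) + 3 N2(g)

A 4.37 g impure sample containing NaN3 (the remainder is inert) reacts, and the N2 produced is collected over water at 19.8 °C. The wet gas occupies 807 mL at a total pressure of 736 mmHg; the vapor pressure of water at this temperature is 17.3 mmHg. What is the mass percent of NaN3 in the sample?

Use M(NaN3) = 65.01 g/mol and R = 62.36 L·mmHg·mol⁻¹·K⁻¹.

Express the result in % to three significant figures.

P(N2) = 736 − 17.3 = 718.7 mmHg
n(N2) = PV/RT = (718.7 × 0.8070) / (62.36 × 292.95) = 0.03175 mol
n(NaN3) = (2/3) × 0.03175 = 0.02117 mol
m(NaN3) = 0.02117 × 65.01 = 1.376 g
%NaN3 = 1.376 / 4.37 × 100 = 31.49%

31.5 %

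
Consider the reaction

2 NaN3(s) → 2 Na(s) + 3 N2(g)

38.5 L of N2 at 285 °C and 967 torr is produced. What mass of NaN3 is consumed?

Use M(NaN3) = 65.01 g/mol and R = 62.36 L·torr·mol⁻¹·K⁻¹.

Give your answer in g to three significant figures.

n(N2) = PV/RT = (967 × 38.5) / (62.36 × 558.15) = 1.070 mol
n(NaN3) = (2/3) × 1.070 = 0.7133 mol
m(NaN3) = 0.7133 × 65.01 = 46.37 g

46.4 g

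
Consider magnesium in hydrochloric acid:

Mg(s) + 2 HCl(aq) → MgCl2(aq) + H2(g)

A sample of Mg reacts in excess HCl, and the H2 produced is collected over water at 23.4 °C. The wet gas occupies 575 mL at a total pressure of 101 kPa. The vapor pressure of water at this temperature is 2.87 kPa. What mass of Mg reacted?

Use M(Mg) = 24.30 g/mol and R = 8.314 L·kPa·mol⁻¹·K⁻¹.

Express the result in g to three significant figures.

P(H2) = 101 − 2.87 = 98.13 kPa
n(H2) = PV/RT = (98.13 × 0.5750) / (8.314 × 296.55) = 0.02289 mol
n(Mg) = (1/1) × 0.02289 = 0.02289 mol
m(Mg) = 0.02289 × 24.30 = 0.5562 g

0.556 g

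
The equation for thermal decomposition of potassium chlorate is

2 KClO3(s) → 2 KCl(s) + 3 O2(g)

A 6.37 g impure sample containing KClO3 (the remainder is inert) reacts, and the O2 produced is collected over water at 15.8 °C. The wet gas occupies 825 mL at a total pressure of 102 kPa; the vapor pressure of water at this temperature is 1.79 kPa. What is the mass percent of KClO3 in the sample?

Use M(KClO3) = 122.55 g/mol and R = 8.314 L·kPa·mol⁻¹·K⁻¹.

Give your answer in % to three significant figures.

P(O2) = 102 − 1.79 = 100.2 kPa
n(O2) = PV/RT = (100.2 × 0.8250) / (8.314 × 288.95) = 0.03441 mol
n(KClO3) = (2/3) × 0.03441 = 0.02294 mol
m(KClO3) = 0.02294 × 122.55 = 2.811 g
%KClO3 = 2.811 / 6.37 × 100 = 44.13%

44.1 %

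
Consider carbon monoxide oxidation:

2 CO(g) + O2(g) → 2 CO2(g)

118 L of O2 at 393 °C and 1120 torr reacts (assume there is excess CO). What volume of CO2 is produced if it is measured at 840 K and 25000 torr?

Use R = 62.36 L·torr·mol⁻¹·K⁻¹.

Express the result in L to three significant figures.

13.3 L

n(O2) = PV/RT = (1120 × 118) / (62.36 × 666.15) = 3.181 mol
n(CO2) = (2/1) × 3.181 = 6.362 mol
V = nRT/P = 6.362 × 62.36 × 840 / 25000 = 13.33 L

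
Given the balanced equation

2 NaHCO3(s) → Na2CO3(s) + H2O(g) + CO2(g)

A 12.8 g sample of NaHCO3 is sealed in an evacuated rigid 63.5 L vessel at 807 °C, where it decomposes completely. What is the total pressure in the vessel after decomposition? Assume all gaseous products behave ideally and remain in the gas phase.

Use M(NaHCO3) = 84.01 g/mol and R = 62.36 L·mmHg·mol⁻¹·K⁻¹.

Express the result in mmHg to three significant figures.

n(NaHCO3) = 12.8 / 84.01 = 0.1524 mol
n(gas produced) = (2/2) × 0.1524 = 0.1524 mol
P = nRT/V = 0.1524 × 62.36 × 1080.15 / 63.5 = 161.7 mmHg

162 mmHg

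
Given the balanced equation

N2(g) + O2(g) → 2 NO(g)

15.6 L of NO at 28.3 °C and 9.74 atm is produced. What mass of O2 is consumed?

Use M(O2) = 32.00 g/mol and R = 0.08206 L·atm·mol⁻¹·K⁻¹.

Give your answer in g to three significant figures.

98.3 g

n(NO) = PV/RT = (9.74 × 15.6) / (0.08206 × 301.45) = 6.142 mol
n(O2) = (1/2) × 6.142 = 3.071 mol
m(O2) = 3.071 × 32.00 = 98.27 g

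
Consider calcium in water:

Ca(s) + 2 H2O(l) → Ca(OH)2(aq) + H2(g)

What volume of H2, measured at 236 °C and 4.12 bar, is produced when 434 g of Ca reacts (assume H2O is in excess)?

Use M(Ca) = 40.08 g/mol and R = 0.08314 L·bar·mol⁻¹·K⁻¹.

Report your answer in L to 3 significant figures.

111 L

n(Ca) = 434.0 / 40.08 = 10.83 mol
n(H2) = (1/1) × 10.83 = 10.83 mol
V = nRT/P = 10.83 × 0.08314 × 509.15 / 4.12 = 111.3 L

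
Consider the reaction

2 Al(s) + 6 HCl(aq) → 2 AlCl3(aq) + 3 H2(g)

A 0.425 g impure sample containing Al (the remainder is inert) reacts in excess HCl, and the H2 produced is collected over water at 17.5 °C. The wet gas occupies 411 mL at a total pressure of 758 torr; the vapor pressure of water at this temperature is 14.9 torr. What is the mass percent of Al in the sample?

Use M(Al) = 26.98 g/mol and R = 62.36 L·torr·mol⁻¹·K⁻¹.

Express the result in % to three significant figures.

P(H2) = 758 − 14.9 = 743.1 torr
n(H2) = PV/RT = (743.1 × 0.4110) / (62.36 × 290.65) = 0.01685 mol
n(Al) = (2/3) × 0.01685 = 0.01123 mol
m(Al) = 0.01123 × 26.98 = 0.3030 g
%Al = 0.3030 / 0.425 × 100 = 71.29%

71.3 %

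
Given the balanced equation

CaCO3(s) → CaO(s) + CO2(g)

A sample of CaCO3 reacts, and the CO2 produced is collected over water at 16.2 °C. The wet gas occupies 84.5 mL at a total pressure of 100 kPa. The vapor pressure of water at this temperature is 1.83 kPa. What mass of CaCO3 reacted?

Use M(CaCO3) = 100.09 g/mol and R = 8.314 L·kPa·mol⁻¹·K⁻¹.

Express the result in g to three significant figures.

0.345 g

P(CO2) = 100 − 1.83 = 98.17 kPa
n(CO2) = PV/RT = (98.17 × 0.08450) / (8.314 × 289.35) = 0.003448 mol
n(CaCO3) = (1/1) × 0.003448 = 0.003448 mol
m(CaCO3) = 0.003448 × 100.09 = 0.3451 g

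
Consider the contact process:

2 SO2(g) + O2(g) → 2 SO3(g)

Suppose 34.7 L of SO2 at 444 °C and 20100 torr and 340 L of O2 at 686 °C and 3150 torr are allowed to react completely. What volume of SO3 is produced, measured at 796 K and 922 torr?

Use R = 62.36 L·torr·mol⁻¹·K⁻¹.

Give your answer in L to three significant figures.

n(SO2) = PV/RT = (20100 × 34.7) / (62.36 × 717.15) = 15.60 mol
n(O2) = PV/RT = (3150 × 340) / (62.36 × 959.15) = 17.91 mol
For 15.60 mol SO2, stoichiometry requires (1/2) × 15.60 = 7.800 mol O2; 17.91 mol is available, so SO2 is limiting.
n(SO3) = (2/2) × 15.60 = 15.60 mol
V(SO3) = nRT/P = 15.60 × 62.36 × 796 / 922 = 839.9 L

840 L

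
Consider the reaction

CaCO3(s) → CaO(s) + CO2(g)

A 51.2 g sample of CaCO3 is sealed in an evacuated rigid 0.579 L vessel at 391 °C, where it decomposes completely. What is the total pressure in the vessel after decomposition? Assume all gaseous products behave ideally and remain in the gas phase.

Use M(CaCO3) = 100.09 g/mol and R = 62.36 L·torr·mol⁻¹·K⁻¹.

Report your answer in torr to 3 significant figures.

36600 torr

n(CaCO3) = 51.2 / 100.09 = 0.5115 mol
n(gas produced) = (1/1) × 0.5115 = 0.5115 mol
P = nRT/V = 0.5115 × 62.36 × 664.15 / 0.579 = 36590 torr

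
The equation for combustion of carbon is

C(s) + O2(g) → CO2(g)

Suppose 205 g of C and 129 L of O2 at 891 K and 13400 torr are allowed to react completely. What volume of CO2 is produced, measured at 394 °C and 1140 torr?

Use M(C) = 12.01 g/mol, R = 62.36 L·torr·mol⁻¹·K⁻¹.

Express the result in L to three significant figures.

623 L

n(C) = 205 / 12.01 = 17.07 mol
n(O2) = PV/RT = (13400 × 129) / (62.36 × 891) = 31.11 mol
For 17.07 mol C, stoichiometry requires (1/1) × 17.07 = 17.07 mol O2; 31.11 mol is available, so C is limiting.
n(CO2) = (1/1) × 17.07 = 17.07 mol
V(CO2) = nRT/P = 17.07 × 62.36 × 667.15 / 1140 = 623.0 L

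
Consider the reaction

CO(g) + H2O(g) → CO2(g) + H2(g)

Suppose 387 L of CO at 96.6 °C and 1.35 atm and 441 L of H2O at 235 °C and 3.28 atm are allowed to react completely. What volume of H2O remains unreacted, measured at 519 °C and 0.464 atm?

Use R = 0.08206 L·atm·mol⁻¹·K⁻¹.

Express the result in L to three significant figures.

2450 L

n(CO) = PV/RT = (1.35 × 387) / (0.08206 × 369.75) = 17.22 mol
n(H2O) = PV/RT = (3.28 × 441) / (0.08206 × 508.15) = 34.69 mol
For 17.22 mol CO, stoichiometry requires (1/1) × 17.22 = 17.22 mol H2O; 34.69 mol is available, so CO is limiting.
n(H2O) consumed = (1/1) × 17.22 = 17.22 mol; remaining = 34.69 − 17.22 = 17.47 mol
V(H2O) = nRT/P = 17.47 × 0.08206 × 792.15 / 0.464 = 2447 L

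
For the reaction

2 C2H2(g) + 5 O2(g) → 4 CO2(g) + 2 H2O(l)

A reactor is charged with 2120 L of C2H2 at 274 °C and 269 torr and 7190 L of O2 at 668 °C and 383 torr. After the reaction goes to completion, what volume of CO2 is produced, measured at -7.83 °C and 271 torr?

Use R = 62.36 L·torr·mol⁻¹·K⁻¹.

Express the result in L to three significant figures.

n(C2H2) = PV/RT = (269 × 2120) / (62.36 × 547.15) = 16.71 mol
n(O2) = PV/RT = (383 × 7190) / (62.36 × 941.15) = 46.92 mol
For 16.71 mol C2H2, stoichiometry requires (5/2) × 16.71 = 41.78 mol O2; 46.92 mol is available, so C2H2 is limiting.
n(CO2) = (4/2) × 16.71 = 33.42 mol
V(CO2) = nRT/P = 33.42 × 62.36 × 265.32 / 271 = 2040 L

2040 L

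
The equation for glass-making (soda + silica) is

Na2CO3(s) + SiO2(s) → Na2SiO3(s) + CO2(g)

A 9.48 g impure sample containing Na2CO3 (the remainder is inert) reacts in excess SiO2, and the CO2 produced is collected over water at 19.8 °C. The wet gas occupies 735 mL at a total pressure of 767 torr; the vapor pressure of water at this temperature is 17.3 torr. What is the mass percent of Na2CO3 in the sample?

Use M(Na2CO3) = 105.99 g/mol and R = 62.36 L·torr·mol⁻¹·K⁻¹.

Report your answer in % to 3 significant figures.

33.7 %

P(CO2) = 767 − 17.3 = 749.7 torr
n(CO2) = PV/RT = (749.7 × 0.7350) / (62.36 × 292.95) = 0.03016 mol
n(Na2CO3) = (1/1) × 0.03016 = 0.03016 mol
m(Na2CO3) = 0.03016 × 105.99 = 3.197 g
%Na2CO3 = 3.197 / 9.48 × 100 = 33.72%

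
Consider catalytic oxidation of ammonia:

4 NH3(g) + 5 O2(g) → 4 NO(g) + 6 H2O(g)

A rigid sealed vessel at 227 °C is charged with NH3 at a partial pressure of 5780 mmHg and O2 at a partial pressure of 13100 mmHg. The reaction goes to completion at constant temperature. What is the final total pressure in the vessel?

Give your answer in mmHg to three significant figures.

20300 mmHg

Because the vessel is rigid and T is held at 227 °C, work the stoichiometry in partial pressures (P_i = n_iRT/V).
P(O2) required for 5780 mmHg of NH3 = (5/4) × 5780 = 7225 mmHg; available 13100 mmHg, so NH3 is limiting.
P(O2) remaining = 13100 − (5/4) × 5780 = 5875 mmHg
P(gaseous products) = (4+6)/4 × 5780 = 14450 mmHg
P_total at 227 °C = 5875 + 14450 = 20320 mmHg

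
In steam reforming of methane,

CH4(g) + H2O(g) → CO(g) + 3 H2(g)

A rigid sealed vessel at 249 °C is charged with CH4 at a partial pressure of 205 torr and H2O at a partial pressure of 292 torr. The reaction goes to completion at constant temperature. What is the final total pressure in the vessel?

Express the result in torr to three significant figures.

907 torr

With V and T fixed, P_i ∝ n_i, so the mole ratios apply directly to partial pressures at 249 °C.
P(H2O) required for 205 torr of CH4 = (1/1) × 205 = 205.0 torr; available 292 torr, so CH4 is limiting.
P(H2O) remaining = 292 − (1/1) × 205 = 87.00 torr
P(gaseous products) = (1+3)/1 × 205 = 820.0 torr
P_total at 249 °C = 87.00 + 820.0 = 907.0 torr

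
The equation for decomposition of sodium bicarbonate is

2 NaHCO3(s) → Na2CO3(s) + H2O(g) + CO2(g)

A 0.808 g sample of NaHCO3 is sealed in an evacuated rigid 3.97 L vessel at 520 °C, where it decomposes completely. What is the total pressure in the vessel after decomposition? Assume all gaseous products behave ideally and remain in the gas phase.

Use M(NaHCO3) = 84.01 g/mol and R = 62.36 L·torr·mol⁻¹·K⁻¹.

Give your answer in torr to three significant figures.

120 torr

n(NaHCO3) = 0.808 / 84.01 = 0.009618 mol
n(gas produced) = (2/2) × 0.009618 = 0.009618 mol
P = nRT/V = 0.009618 × 62.36 × 793.15 / 3.97 = 119.8 torr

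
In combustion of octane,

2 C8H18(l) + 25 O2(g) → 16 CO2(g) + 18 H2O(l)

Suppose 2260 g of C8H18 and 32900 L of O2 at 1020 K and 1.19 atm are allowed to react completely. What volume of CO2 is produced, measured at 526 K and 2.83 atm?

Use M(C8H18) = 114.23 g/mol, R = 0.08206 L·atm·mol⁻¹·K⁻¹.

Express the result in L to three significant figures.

2410 L

n(C8H18) = 2260 / 114.23 = 19.78 mol
n(O2) = PV/RT = (1.19 × 32900) / (0.08206 × 1020) = 467.7 mol
For 19.78 mol C8H18, stoichiometry requires (25/2) × 19.78 = 247.2 mol O2; 467.7 mol is available, so C8H18 is limiting.
n(CO2) = (16/2) × 19.78 = 158.2 mol
V(CO2) = nRT/P = 158.2 × 0.08206 × 526 / 2.83 = 2413 L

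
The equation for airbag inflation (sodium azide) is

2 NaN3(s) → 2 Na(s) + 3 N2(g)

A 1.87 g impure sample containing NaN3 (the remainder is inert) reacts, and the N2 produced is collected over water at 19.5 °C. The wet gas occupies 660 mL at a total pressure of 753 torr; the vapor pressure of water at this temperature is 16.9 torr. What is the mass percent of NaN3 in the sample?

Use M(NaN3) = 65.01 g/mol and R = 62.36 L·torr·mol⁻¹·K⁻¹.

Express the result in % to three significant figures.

61.7 %

P(N2) = 753 − 16.9 = 736.1 torr
n(N2) = PV/RT = (736.1 × 0.6600) / (62.36 × 292.65) = 0.02662 mol
n(NaN3) = (2/3) × 0.02662 = 0.01775 mol
m(NaN3) = 0.01775 × 65.01 = 1.154 g
%NaN3 = 1.154 / 1.87 × 100 = 61.71%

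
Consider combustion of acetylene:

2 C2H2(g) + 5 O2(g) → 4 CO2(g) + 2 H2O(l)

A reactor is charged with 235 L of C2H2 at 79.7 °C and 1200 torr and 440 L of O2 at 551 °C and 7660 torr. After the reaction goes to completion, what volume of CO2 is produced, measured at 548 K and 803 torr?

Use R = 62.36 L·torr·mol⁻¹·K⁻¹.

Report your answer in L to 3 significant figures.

1090 L

n(C2H2) = PV/RT = (1200 × 235) / (62.36 × 352.85) = 12.82 mol
n(O2) = PV/RT = (7660 × 440) / (62.36 × 824.15) = 65.58 mol
For 12.82 mol C2H2, stoichiometry requires (5/2) × 12.82 = 32.05 mol O2; 65.58 mol is available, so C2H2 is limiting.
n(CO2) = (4/2) × 12.82 = 25.64 mol
V(CO2) = nRT/P = 25.64 × 62.36 × 548 / 803 = 1091 L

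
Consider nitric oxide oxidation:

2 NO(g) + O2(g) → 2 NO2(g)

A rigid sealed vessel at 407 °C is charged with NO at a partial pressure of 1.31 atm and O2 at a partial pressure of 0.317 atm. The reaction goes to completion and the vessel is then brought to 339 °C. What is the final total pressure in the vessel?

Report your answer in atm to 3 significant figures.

1.18 atm

Because the vessel is rigid and T is held at 407 °C, work the stoichiometry in partial pressures (P_i = n_iRT/V).
P(O2) required for 1.31 atm of NO = (1/2) × 1.31 = 0.6550 atm; available 0.317 atm, so O2 is limiting.
P(NO) remaining = 1.31 − (2/1) × 0.317 = 0.6760 atm
P(gaseous products) = (2)/1 × 0.317 = 0.6340 atm
P_total at 407 °C = 0.6760 + 0.6340 = 1.310 atm
Scaling to 339 °C: P = 1.310 × 612.15/680.15 = 1.179 atm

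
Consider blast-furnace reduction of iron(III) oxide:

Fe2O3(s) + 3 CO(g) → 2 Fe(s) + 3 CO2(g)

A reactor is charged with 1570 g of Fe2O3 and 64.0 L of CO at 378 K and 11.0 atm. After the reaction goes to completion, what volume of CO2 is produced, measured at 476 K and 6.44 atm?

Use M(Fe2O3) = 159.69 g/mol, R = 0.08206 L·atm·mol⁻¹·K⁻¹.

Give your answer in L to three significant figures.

n(Fe2O3) = 1570 / 159.69 = 9.832 mol
n(CO) = PV/RT = (11.0 × 64.0) / (0.08206 × 378) = 22.70 mol
For 9.832 mol Fe2O3, stoichiometry requires (3/1) × 9.832 = 29.50 mol CO; 22.70 mol is available, so CO is limiting.
n(CO2) = (3/3) × 22.70 = 22.70 mol
V(CO2) = nRT/P = 22.70 × 0.08206 × 476 / 6.44 = 137.7 L

138 L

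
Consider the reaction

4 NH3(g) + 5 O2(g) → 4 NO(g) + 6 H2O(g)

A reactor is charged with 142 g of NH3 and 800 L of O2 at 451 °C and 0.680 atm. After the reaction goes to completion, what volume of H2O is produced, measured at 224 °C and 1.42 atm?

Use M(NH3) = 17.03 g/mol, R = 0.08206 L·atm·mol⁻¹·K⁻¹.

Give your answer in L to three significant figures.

n(NH3) = 142 / 17.03 = 8.338 mol
n(O2) = PV/RT = (0.680 × 800) / (0.08206 × 724.15) = 9.155 mol
For 8.338 mol NH3, stoichiometry requires (5/4) × 8.338 = 10.42 mol O2; 9.155 mol is available, so O2 is limiting.
n(H2O) = (6/5) × 9.155 = 10.99 mol
V(H2O) = nRT/P = 10.99 × 0.08206 × 497.15 / 1.42 = 315.7 L

316 L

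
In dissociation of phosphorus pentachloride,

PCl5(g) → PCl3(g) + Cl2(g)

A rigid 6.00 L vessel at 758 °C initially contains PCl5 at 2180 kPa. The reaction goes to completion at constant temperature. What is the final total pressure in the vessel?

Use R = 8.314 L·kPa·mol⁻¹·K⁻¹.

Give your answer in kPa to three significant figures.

4360 kPa

Rigid vessel, constant T ⇒ P scales with total gas moles (1 → 2).
P_final = (2/1) × 2180 = 4360 kPa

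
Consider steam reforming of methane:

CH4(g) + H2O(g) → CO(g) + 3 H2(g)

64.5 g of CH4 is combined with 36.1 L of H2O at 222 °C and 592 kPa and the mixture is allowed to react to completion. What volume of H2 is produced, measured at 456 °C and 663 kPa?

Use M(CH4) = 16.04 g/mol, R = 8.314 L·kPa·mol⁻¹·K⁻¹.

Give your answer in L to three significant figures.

110 L

n(CH4) = 64.5 / 16.04 = 4.021 mol
n(H2O) = PV/RT = (592 × 36.1) / (8.314 × 495.15) = 5.191 mol
For 4.021 mol CH4, stoichiometry requires (1/1) × 4.021 = 4.021 mol H2O; 5.191 mol is available, so CH4 is limiting.
n(H2) = (3/1) × 4.021 = 12.06 mol
V(H2) = nRT/P = 12.06 × 8.314 × 729.15 / 663 = 110.3 L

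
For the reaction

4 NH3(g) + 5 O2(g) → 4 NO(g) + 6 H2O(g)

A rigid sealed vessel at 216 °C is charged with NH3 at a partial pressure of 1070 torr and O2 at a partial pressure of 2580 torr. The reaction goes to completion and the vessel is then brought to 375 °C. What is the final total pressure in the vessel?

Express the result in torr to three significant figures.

5190 torr

With V and T fixed, P_i ∝ n_i, so the mole ratios apply directly to partial pressures at 216 °C.
P(O2) required for 1070 torr of NH3 = (5/4) × 1070 = 1338 torr; available 2580 torr, so NH3 is limiting.
P(O2) remaining = 2580 − (5/4) × 1070 = 1242 torr
P(gaseous products) = (4+6)/4 × 1070 = 2675 torr
P_total at 216 °C = 1242 + 2675 = 3917 torr
Scaling to 375 °C: P = 3917 × 648.15/489.15 = 5190 torr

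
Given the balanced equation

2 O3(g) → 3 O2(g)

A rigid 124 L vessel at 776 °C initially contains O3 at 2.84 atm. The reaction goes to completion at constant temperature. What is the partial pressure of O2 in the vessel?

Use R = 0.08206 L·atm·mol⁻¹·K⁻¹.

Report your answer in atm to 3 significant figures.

4.26 atm

n(O3)₀ = PV/RT = (2.84 × 124) / (0.08206 × 1049.15) = 4.090 mol
n(O2) = (3/2) × 4.090 = 6.135 mol
P(O2) = nRT/V = 6.135 × 0.08206 × 1049.15 / 124 = 4.260 atm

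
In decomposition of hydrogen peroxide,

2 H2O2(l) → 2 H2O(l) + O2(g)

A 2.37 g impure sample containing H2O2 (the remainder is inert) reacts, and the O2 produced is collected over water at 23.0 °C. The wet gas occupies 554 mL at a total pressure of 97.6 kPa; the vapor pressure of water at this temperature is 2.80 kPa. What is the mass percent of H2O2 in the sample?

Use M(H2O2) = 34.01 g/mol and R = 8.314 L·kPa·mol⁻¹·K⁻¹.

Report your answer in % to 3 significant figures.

61.2 %

P(O2) = 97.6 − 2.80 = 94.80 kPa
n(O2) = PV/RT = (94.80 × 0.5540) / (8.314 × 296.15) = 0.02133 mol
n(H2O2) = (2/1) × 0.02133 = 0.04266 mol
m(H2O2) = 0.04266 × 34.01 = 1.451 g
%H2O2 = 1.451 / 2.37 × 100 = 61.22%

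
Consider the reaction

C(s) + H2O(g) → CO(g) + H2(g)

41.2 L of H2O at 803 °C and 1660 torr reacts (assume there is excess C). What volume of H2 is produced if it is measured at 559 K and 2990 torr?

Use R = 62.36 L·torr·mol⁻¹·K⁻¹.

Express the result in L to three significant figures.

11.9 L

n(H2O) = PV/RT = (1660 × 41.2) / (62.36 × 1076.15) = 1.019 mol
n(H2) = (1/1) × 1.019 = 1.019 mol
V = nRT/P = 1.019 × 62.36 × 559 / 2990 = 11.88 L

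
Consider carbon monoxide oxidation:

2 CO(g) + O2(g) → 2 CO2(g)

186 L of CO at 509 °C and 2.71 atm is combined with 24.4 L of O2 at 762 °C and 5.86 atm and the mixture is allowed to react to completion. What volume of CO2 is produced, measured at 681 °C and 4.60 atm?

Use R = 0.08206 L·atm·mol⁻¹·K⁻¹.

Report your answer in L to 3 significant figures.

57.3 L

n(CO) = PV/RT = (2.71 × 186) / (0.08206 × 782.15) = 7.853 mol
n(O2) = PV/RT = (5.86 × 24.4) / (0.08206 × 1035.15) = 1.683 mol
For 7.853 mol CO, stoichiometry requires (1/2) × 7.853 = 3.926 mol O2; 1.683 mol is available, so O2 is limiting.
n(CO2) = (2/1) × 1.683 = 3.366 mol
V(CO2) = nRT/P = 3.366 × 0.08206 × 954.15 / 4.60 = 57.29 L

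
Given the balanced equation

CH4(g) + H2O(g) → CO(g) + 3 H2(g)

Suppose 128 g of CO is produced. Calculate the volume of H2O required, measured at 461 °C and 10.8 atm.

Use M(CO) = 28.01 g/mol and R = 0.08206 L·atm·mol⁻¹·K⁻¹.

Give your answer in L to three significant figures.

25.5 L

n(CO) = 128.0 / 28.01 = 4.570 mol
n(H2O) = (1/1) × 4.570 = 4.570 mol
V = nRT/P = 4.570 × 0.08206 × 734.15 / 10.8 = 25.49 L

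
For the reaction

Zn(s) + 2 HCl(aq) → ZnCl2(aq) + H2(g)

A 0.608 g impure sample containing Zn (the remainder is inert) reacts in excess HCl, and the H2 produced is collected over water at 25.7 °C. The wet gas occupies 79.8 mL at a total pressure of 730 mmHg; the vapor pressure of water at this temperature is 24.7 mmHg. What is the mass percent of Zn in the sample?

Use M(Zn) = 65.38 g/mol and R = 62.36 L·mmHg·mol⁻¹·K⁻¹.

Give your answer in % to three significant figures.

P(H2) = 730 − 24.7 = 705.3 mmHg
n(H2) = PV/RT = (705.3 × 0.07980) / (62.36 × 298.85) = 0.003020 mol
n(Zn) = (1/1) × 0.003020 = 0.003020 mol
m(Zn) = 0.003020 × 65.38 = 0.1974 g
%Zn = 0.1974 / 0.608 × 100 = 32.47%

32.5 %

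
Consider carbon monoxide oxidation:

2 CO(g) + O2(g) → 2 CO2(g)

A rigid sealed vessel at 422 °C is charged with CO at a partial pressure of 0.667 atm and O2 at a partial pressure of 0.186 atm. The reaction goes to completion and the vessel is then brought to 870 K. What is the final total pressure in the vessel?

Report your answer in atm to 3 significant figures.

Because the vessel is rigid and T is held at 422 °C, work the stoichiometry in partial pressures (P_i = n_iRT/V).
P(O2) required for 0.667 atm of CO = (1/2) × 0.667 = 0.3335 atm; available 0.186 atm, so O2 is limiting.
P(CO) remaining = 0.667 − (2/1) × 0.186 = 0.2950 atm
P(gaseous products) = (2)/1 × 0.186 = 0.3720 atm
P_total at 422 °C = 0.2950 + 0.3720 = 0.6670 atm
Scaling to 870 K: P = 0.6670 × 870/695.15 = 0.8348 atm

0.835 atm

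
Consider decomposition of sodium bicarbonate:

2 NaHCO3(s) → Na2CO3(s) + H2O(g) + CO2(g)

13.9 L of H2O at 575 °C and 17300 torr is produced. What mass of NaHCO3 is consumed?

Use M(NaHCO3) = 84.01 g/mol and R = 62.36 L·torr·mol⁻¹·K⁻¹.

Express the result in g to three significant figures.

n(H2O) = PV/RT = (17300 × 13.9) / (62.36 × 848.15) = 4.547 mol
n(NaHCO3) = (2/1) × 4.547 = 9.094 mol
m(NaHCO3) = 9.094 × 84.01 = 764.0 g

764 g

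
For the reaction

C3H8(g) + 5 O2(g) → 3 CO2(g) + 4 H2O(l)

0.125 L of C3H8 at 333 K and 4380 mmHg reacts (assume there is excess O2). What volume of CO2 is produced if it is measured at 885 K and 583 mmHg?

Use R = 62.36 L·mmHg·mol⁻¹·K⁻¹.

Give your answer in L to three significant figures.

n(C3H8) = PV/RT = (4380 × 0.125) / (62.36 × 333) = 0.02637 mol
n(CO2) = (3/1) × 0.02637 = 0.07911 mol
V = nRT/P = 0.07911 × 62.36 × 885 / 583 = 7.489 L

7.49 L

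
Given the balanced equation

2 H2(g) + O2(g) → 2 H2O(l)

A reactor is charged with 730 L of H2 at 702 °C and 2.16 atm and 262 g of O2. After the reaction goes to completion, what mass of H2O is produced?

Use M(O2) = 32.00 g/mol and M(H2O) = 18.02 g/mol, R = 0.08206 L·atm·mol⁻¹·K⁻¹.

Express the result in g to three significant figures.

295 g

n(H2) = PV/RT = (2.16 × 730) / (0.08206 × 975.15) = 19.70 mol
n(O2) = 262 / 32.00 = 8.188 mol
For 19.70 mol H2, stoichiometry requires (1/2) × 19.70 = 9.850 mol O2; 8.188 mol is available, so O2 is limiting.
n(H2O) = (2/1) × 8.188 = 16.38 mol
m(H2O) = 16.38 × 18.02 = 295.2 g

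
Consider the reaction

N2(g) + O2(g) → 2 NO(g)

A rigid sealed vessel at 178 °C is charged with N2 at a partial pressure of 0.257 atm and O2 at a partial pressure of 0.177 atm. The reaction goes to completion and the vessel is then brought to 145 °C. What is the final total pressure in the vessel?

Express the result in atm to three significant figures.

0.402 atm

Because the vessel is rigid and T is held at 178 °C, work the stoichiometry in partial pressures (P_i = n_iRT/V).
P(O2) required for 0.257 atm of N2 = (1/1) × 0.257 = 0.2570 atm; available 0.177 atm, so O2 is limiting.
P(N2) remaining = 0.257 − (1/1) × 0.177 = 0.08000 atm
P(gaseous products) = (2)/1 × 0.177 = 0.3540 atm
P_total at 178 °C = 0.08000 + 0.3540 = 0.4340 atm
Scaling to 145 °C: P = 0.4340 × 418.15/451.15 = 0.4023 atm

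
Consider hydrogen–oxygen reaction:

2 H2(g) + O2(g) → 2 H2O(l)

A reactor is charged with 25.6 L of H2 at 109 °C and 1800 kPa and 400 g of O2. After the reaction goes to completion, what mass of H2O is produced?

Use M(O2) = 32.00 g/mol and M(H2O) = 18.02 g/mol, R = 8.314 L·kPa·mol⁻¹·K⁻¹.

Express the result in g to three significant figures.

n(H2) = PV/RT = (1800 × 25.6) / (8.314 × 382.15) = 14.50 mol
n(O2) = 400 / 32.00 = 12.50 mol
For 14.50 mol H2, stoichiometry requires (1/2) × 14.50 = 7.250 mol O2; 12.50 mol is available, so H2 is limiting.
n(H2O) = (2/2) × 14.50 = 14.50 mol
m(H2O) = 14.50 × 18.02 = 261.3 g

261 g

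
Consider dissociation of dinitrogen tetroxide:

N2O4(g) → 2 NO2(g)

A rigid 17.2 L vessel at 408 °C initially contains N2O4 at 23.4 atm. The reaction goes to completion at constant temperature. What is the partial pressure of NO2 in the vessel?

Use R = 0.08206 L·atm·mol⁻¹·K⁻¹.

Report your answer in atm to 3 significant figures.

46.8 atm

n(N2O4)₀ = PV/RT = (23.4 × 17.2) / (0.08206 × 681.15) = 7.201 mol
n(NO2) = (2/1) × 7.201 = 14.40 mol
P(NO2) = nRT/V = 14.40 × 0.08206 × 681.15 / 17.2 = 46.80 atm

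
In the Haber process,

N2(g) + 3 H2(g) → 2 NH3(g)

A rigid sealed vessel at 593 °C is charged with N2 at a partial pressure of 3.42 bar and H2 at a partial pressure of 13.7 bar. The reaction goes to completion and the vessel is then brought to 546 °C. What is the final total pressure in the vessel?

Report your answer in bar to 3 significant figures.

9.72 bar

At constant V, partial pressures at 593 °C are proportional to moles, so apply stoichiometry directly to pressures.
P(H2) required for 3.42 bar of N2 = (3/1) × 3.42 = 10.26 bar; available 13.7 bar, so N2 is limiting.
P(H2) remaining = 13.7 − (3/1) × 3.42 = 3.440 bar
P(gaseous products) = (2)/1 × 3.42 = 6.840 bar
P_total at 593 °C = 3.440 + 6.840 = 10.28 bar
Scaling to 546 °C: P = 10.28 × 819.15/866.15 = 9.722 bar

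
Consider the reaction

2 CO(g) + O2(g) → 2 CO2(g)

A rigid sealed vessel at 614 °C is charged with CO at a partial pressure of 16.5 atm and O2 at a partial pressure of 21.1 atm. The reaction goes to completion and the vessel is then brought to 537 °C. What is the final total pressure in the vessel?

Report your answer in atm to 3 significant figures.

With V and T fixed, P_i ∝ n_i, so the mole ratios apply directly to partial pressures at 614 °C.
P(O2) required for 16.5 atm of CO = (1/2) × 16.5 = 8.250 atm; available 21.1 atm, so CO is limiting.
P(O2) remaining = 21.1 − (1/2) × 16.5 = 12.85 atm
P(gaseous products) = (2)/2 × 16.5 = 16.50 atm
P_total at 614 °C = 12.85 + 16.50 = 29.35 atm
Scaling to 537 °C: P = 29.35 × 810.15/887.15 = 26.80 atm

26.8 atm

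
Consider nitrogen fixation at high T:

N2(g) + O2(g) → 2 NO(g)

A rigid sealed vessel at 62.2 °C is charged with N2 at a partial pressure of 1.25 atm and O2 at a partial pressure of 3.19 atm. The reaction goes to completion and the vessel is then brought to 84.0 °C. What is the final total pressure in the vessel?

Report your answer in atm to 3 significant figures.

4.73 atm

With V and T fixed, P_i ∝ n_i, so the mole ratios apply directly to partial pressures at 62.2 °C.
P(O2) required for 1.25 atm of N2 = (1/1) × 1.25 = 1.250 atm; available 3.19 atm, so N2 is limiting.
P(O2) remaining = 3.19 − (1/1) × 1.25 = 1.940 atm
P(gaseous products) = (2)/1 × 1.25 = 2.500 atm
P_total at 62.2 °C = 1.940 + 2.500 = 4.440 atm
Scaling to 84.0 °C: P = 4.440 × 357.15/335.35 = 4.729 atm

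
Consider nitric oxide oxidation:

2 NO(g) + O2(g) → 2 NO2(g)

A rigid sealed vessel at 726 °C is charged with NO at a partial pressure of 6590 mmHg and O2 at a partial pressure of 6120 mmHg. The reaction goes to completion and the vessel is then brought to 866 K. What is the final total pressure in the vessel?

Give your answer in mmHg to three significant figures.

Because the vessel is rigid and T is held at 726 °C, work the stoichiometry in partial pressures (P_i = n_iRT/V).
P(O2) required for 6590 mmHg of NO = (1/2) × 6590 = 3295 mmHg; available 6120 mmHg, so NO is limiting.
P(O2) remaining = 6120 − (1/2) × 6590 = 2825 mmHg
P(gaseous products) = (2)/2 × 6590 = 6590 mmHg
P_total at 726 °C = 2825 + 6590 = 9415 mmHg
Scaling to 866 K: P = 9415 × 866/999.15 = 8160 mmHg

8160 mmHg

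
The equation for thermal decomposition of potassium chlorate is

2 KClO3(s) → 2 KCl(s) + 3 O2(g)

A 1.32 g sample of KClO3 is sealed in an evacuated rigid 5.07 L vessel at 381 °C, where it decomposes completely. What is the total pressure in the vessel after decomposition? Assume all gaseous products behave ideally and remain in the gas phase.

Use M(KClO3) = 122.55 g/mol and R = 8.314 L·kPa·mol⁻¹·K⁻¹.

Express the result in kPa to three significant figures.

n(KClO3) = 1.32 / 122.55 = 0.01077 mol
n(gas produced) = (3/2) × 0.01077 = 0.01615 mol
P = nRT/V = 0.01615 × 8.314 × 654.15 / 5.07 = 17.32 kPa

17.3 kPa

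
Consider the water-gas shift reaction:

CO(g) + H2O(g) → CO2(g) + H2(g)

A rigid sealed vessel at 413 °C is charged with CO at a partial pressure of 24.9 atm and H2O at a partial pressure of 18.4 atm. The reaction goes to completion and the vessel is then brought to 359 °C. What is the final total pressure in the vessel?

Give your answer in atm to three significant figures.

39.9 atm

At constant V, partial pressures at 413 °C are proportional to moles, so apply stoichiometry directly to pressures.
P(H2O) required for 24.9 atm of CO = (1/1) × 24.9 = 24.90 atm; available 18.4 atm, so H2O is limiting.
P(CO) remaining = 24.9 − (1/1) × 18.4 = 6.500 atm
P(gaseous products) = (1+1)/1 × 18.4 = 36.80 atm
P_total at 413 °C = 6.500 + 36.80 = 43.30 atm
Scaling to 359 °C: P = 43.30 × 632.15/686.15 = 39.89 atm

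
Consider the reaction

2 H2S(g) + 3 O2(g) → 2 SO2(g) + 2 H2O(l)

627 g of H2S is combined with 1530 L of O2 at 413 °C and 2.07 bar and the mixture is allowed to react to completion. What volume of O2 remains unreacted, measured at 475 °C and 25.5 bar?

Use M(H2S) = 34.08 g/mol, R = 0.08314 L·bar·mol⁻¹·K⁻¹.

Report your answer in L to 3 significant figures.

n(H2S) = 627 / 34.08 = 18.40 mol
n(O2) = PV/RT = (2.07 × 1530) / (0.08314 × 686.15) = 55.52 mol
For 18.40 mol H2S, stoichiometry requires (3/2) × 18.40 = 27.60 mol O2; 55.52 mol is available, so H2S is limiting.
n(O2) consumed = (3/2) × 18.40 = 27.60 mol; remaining = 55.52 − 27.60 = 27.92 mol
V(O2) = nRT/P = 27.92 × 0.08314 × 748.15 / 25.5 = 68.10 L

68.1 L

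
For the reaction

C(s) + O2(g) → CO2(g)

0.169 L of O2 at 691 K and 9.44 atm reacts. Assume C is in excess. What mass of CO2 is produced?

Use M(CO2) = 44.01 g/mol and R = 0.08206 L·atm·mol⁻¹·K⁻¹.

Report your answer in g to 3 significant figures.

n(O2) = PV/RT = (9.44 × 0.169) / (0.08206 × 691) = 0.02814 mol
n(CO2) = (1/1) × 0.02814 = 0.02814 mol
m(CO2) = 0.02814 × 44.01 = 1.238 g

1.24 g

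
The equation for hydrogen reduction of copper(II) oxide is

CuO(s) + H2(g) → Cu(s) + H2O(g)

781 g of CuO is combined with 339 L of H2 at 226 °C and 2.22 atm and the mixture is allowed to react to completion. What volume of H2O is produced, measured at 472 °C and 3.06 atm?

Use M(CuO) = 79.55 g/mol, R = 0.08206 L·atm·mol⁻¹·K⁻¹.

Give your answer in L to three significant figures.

196 L

n(CuO) = 781 / 79.55 = 9.818 mol
n(H2) = PV/RT = (2.22 × 339) / (0.08206 × 499.15) = 18.37 mol
For 9.818 mol CuO, stoichiometry requires (1/1) × 9.818 = 9.818 mol H2; 18.37 mol is available, so CuO is limiting.
n(H2O) = (1/1) × 9.818 = 9.818 mol
V(H2O) = nRT/P = 9.818 × 0.08206 × 745.15 / 3.06 = 196.2 L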